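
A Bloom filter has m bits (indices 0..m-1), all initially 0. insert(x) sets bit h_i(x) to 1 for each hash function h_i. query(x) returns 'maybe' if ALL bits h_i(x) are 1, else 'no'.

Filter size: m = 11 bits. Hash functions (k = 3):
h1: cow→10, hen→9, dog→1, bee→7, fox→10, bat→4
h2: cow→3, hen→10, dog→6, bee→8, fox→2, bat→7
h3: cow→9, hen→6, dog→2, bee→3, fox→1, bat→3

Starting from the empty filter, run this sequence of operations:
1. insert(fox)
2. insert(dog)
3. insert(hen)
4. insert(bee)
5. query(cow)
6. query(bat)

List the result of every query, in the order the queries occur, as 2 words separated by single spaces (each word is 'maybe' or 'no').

Start: bits=00000000000
Op 1: insert fox -> sets bits 1 2 10 -> bits=01100000001
Op 2: insert dog -> sets bits 1 2 6 -> bits=01100010001
Op 3: insert hen -> sets bits 6 9 10 -> bits=01100010011
Op 4: insert bee -> sets bits 3 7 8 -> bits=01110011111
Op 5: query cow -> checks bit3=1, bit9=1, bit10=1 (all 1) -> maybe
Op 6: query bat -> checks bit3=1, bit4=0, bit7=1 (has a 0) -> no
Query results in order: maybe no

Answer: maybe no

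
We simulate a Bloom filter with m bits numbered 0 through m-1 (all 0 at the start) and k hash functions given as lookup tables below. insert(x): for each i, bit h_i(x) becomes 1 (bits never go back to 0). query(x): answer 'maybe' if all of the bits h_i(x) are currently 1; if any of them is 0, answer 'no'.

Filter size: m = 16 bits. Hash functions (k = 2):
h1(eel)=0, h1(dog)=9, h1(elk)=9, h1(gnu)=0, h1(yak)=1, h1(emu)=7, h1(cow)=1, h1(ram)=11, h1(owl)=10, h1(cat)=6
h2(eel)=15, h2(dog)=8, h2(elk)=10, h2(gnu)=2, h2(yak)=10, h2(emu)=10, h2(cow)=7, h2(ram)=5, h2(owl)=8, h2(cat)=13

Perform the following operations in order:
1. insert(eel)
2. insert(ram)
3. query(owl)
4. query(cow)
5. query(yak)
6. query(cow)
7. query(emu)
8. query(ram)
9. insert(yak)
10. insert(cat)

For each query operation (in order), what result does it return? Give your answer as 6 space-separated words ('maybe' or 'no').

Answer: no no no no no maybe

Derivation:
Start: bits=0000000000000000
Op 1: insert eel -> sets bits 0 15 -> bits=1000000000000001
Op 2: insert ram -> sets bits 5 11 -> bits=1000010000010001
Op 3: query owl -> checks bit8=0, bit10=0 (has a 0) -> no
Op 4: query cow -> checks bit1=0, bit7=0 (has a 0) -> no
Op 5: query yak -> checks bit1=0, bit10=0 (has a 0) -> no
Op 6: query cow -> checks bit1=0, bit7=0 (has a 0) -> no
Op 7: query emu -> checks bit7=0, bit10=0 (has a 0) -> no
Op 8: query ram -> checks bit5=1, bit11=1 (all 1) -> maybe
Op 9: insert yak -> sets bits 1 10 -> bits=1100010000110001
Op 10: insert cat -> sets bits 6 13 -> bits=1100011000110101
Query results in order: no no no no no maybe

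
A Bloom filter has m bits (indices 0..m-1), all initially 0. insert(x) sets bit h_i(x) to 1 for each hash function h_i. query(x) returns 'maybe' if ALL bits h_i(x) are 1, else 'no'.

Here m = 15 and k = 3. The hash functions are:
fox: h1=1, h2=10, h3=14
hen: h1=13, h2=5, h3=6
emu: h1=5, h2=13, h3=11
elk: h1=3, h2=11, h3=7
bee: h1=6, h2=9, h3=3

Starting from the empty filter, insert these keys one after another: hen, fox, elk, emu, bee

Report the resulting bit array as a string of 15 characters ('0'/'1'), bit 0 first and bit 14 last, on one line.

Start: bits=000000000000000
After insert 'hen': sets bits 5 6 13 -> bits=000001100000010
After insert 'fox': sets bits 1 10 14 -> bits=010001100010011
After insert 'elk': sets bits 3 7 11 -> bits=010101110011011
After insert 'emu': sets bits 5 11 13 -> bits=010101110011011
After insert 'bee': sets bits 3 6 9 -> bits=010101110111011

Answer: 010101110111011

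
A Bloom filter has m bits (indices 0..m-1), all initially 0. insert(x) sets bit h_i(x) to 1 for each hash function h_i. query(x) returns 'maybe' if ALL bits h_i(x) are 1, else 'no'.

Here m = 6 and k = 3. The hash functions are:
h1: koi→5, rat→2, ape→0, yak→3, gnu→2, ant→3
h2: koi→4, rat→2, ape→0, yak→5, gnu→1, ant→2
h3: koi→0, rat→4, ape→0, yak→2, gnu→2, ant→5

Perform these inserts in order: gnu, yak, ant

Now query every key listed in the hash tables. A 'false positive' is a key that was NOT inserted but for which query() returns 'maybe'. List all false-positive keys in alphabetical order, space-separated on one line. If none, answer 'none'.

Answer: none

Derivation:
Start: bits=000000
After insert 'gnu': sets bits 1 2 -> bits=011000
After insert 'yak': sets bits 2 3 5 -> bits=011101
After insert 'ant': sets bits 2 3 5 -> bits=011101
Not inserted: ape koi rat — query each against bits=011101:
query ape: checks bit0=0 (has a 0) -> no => not a false positive
query koi: checks bit0=0, bit4=0, bit5=1 (has a 0) -> no => not a false positive
query rat: checks bit2=1, bit4=0 (has a 0) -> no => not a false positive
False positives (alphabetical): none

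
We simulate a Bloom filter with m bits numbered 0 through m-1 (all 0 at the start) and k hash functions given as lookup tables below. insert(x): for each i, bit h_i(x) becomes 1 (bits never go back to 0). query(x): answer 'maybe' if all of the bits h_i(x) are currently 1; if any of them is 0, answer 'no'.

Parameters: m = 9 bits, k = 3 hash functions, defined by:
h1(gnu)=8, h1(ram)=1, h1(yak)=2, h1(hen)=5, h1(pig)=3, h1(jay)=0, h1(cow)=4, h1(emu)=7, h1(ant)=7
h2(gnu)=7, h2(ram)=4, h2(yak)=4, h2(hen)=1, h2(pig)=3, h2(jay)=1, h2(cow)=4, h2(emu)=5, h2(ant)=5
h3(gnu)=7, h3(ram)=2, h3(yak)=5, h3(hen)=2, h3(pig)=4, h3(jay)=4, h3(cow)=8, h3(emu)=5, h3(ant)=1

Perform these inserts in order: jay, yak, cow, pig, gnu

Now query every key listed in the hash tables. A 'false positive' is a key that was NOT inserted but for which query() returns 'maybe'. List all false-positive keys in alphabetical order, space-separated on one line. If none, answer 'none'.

Start: bits=000000000
After insert 'jay': sets bits 0 1 4 -> bits=110010000
After insert 'yak': sets bits 2 4 5 -> bits=111011000
After insert 'cow': sets bits 4 8 -> bits=111011001
After insert 'pig': sets bits 3 4 -> bits=111111001
After insert 'gnu': sets bits 7 8 -> bits=111111011
Not inserted: ant emu hen ram — query each against bits=111111011:
query ant: checks bit1=1, bit5=1, bit7=1 (all 1) -> maybe => FALSE POSITIVE
query emu: checks bit5=1, bit7=1 (all 1) -> maybe => FALSE POSITIVE
query hen: checks bit1=1, bit2=1, bit5=1 (all 1) -> maybe => FALSE POSITIVE
query ram: checks bit1=1, bit2=1, bit4=1 (all 1) -> maybe => FALSE POSITIVE
False positives (alphabetical): ant emu hen ram

Answer: ant emu hen ram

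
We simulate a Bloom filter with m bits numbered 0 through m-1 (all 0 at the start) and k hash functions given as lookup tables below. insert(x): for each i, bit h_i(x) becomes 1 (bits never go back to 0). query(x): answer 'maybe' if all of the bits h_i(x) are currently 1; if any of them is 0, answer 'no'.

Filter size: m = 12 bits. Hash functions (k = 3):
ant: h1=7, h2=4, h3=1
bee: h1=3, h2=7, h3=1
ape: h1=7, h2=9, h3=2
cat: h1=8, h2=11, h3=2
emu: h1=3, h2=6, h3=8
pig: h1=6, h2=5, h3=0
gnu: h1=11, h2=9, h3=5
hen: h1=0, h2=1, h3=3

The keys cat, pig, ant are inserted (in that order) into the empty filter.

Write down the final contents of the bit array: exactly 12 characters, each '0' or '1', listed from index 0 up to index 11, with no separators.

Answer: 111011111001

Derivation:
Start: bits=000000000000
After insert 'cat': sets bits 2 8 11 -> bits=001000001001
After insert 'pig': sets bits 0 5 6 -> bits=101001101001
After insert 'ant': sets bits 1 4 7 -> bits=111011111001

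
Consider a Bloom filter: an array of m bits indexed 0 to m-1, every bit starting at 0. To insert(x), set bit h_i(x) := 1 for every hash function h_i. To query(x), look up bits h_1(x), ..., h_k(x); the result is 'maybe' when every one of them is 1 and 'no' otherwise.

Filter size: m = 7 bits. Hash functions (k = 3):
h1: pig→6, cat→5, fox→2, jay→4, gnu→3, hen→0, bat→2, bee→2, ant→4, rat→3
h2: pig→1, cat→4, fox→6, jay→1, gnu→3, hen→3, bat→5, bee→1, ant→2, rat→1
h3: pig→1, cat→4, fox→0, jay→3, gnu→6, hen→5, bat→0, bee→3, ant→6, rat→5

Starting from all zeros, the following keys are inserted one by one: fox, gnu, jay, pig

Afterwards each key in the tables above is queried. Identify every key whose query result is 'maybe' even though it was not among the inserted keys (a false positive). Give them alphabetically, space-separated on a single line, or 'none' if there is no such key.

Answer: ant bee

Derivation:
Start: bits=0000000
After insert 'fox': sets bits 0 2 6 -> bits=1010001
After insert 'gnu': sets bits 3 6 -> bits=1011001
After insert 'jay': sets bits 1 3 4 -> bits=1111101
After insert 'pig': sets bits 1 6 -> bits=1111101
Not inserted: ant bat bee cat hen rat — query each against bits=1111101:
query ant: checks bit2=1, bit4=1, bit6=1 (all 1) -> maybe => FALSE POSITIVE
query bat: checks bit0=1, bit2=1, bit5=0 (has a 0) -> no => not a false positive
query bee: checks bit1=1, bit2=1, bit3=1 (all 1) -> maybe => FALSE POSITIVE
query cat: checks bit4=1, bit5=0 (has a 0) -> no => not a false positive
query hen: checks bit0=1, bit3=1, bit5=0 (has a 0) -> no => not a false positive
query rat: checks bit1=1, bit3=1, bit5=0 (has a 0) -> no => not a false positive
False positives (alphabetical): ant bee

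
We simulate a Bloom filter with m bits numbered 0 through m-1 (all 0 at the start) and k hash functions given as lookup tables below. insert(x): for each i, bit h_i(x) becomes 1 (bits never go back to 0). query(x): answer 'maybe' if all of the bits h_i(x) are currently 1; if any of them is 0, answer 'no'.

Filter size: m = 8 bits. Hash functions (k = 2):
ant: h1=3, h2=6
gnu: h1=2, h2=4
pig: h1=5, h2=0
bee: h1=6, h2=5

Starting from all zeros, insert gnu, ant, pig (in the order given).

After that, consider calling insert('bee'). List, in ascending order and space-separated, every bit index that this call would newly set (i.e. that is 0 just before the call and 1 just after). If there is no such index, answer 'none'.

Start: bits=00000000
After insert 'gnu': sets bits 2 4 -> bits=00101000
After insert 'ant': sets bits 3 6 -> bits=00111010
After insert 'pig': sets bits 0 5 -> bits=10111110
insert 'bee' would touch bits 5 6; currently bit5=1, bit6=1
Bits that are 0 among those (would change 0->1): none

Answer: none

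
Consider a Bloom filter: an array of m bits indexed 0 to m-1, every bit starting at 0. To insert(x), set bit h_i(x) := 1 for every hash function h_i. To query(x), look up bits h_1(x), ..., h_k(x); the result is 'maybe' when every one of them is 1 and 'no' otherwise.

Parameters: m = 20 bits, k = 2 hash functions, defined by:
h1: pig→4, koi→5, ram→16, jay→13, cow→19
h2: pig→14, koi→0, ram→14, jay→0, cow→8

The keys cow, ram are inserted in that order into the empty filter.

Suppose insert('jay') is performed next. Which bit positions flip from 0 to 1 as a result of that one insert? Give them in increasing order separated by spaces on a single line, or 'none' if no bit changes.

Start: bits=00000000000000000000
After insert 'cow': sets bits 8 19 -> bits=00000000100000000001
After insert 'ram': sets bits 14 16 -> bits=00000000100000101001
insert 'jay' would touch bits 0 13; currently bit0=0, bit13=0
Bits that are 0 among those (would change 0->1): 0 13

Answer: 0 13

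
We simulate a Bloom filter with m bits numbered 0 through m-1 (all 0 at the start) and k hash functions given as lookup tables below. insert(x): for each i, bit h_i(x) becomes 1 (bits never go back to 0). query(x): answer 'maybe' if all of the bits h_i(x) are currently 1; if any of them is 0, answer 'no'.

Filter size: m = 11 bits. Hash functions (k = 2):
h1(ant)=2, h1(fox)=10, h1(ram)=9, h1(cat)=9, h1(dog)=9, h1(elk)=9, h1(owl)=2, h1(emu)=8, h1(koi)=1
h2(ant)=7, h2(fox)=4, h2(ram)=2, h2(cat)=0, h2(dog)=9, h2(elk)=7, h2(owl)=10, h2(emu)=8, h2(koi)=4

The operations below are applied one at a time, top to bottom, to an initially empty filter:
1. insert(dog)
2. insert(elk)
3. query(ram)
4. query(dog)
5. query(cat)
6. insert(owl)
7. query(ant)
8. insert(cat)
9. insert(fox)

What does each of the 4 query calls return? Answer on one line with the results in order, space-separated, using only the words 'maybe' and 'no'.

Answer: no maybe no maybe

Derivation:
Start: bits=00000000000
Op 1: insert dog -> sets bits 9 -> bits=00000000010
Op 2: insert elk -> sets bits 7 9 -> bits=00000001010
Op 3: query ram -> checks bit2=0, bit9=1 (has a 0) -> no
Op 4: query dog -> checks bit9=1 (all 1) -> maybe
Op 5: query cat -> checks bit0=0, bit9=1 (has a 0) -> no
Op 6: insert owl -> sets bits 2 10 -> bits=00100001011
Op 7: query ant -> checks bit2=1, bit7=1 (all 1) -> maybe
Op 8: insert cat -> sets bits 0 9 -> bits=10100001011
Op 9: insert fox -> sets bits 4 10 -> bits=10101001011
Query results in order: no maybe no maybe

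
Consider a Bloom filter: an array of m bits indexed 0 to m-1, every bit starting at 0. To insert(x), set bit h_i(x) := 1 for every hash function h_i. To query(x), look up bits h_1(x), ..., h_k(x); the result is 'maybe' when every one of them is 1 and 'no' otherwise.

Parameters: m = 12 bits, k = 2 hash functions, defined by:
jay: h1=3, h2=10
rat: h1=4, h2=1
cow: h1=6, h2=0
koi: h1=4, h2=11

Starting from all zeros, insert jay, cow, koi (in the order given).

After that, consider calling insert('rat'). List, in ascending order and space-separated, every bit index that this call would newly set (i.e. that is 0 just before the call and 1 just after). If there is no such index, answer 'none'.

Start: bits=000000000000
After insert 'jay': sets bits 3 10 -> bits=000100000010
After insert 'cow': sets bits 0 6 -> bits=100100100010
After insert 'koi': sets bits 4 11 -> bits=100110100011
insert 'rat' would touch bits 1 4; currently bit1=0, bit4=1
Bits that are 0 among those (would change 0->1): 1

Answer: 1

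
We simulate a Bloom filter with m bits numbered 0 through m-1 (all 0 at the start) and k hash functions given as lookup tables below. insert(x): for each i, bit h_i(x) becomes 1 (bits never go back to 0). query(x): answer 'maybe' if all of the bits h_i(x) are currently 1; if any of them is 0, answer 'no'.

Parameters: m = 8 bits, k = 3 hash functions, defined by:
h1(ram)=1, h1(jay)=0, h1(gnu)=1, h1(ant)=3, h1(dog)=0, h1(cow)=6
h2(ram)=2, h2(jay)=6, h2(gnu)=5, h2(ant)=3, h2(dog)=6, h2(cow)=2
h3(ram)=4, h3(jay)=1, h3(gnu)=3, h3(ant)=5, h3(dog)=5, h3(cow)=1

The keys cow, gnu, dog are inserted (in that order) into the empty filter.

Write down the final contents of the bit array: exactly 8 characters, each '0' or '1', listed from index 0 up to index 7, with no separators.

Answer: 11110110

Derivation:
Start: bits=00000000
After insert 'cow': sets bits 1 2 6 -> bits=01100010
After insert 'gnu': sets bits 1 3 5 -> bits=01110110
After insert 'dog': sets bits 0 5 6 -> bits=11110110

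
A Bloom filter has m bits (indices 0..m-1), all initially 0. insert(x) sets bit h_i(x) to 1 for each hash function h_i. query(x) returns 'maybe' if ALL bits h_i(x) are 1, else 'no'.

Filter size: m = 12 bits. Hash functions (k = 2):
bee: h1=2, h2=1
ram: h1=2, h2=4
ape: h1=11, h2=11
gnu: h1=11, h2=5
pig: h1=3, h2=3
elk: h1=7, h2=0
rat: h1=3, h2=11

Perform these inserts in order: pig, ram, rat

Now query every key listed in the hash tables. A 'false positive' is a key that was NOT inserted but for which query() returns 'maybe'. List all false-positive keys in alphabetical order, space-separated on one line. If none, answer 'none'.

Answer: ape

Derivation:
Start: bits=000000000000
After insert 'pig': sets bits 3 -> bits=000100000000
After insert 'ram': sets bits 2 4 -> bits=001110000000
After insert 'rat': sets bits 3 11 -> bits=001110000001
Not inserted: ape bee elk gnu — query each against bits=001110000001:
query ape: checks bit11=1 (all 1) -> maybe => FALSE POSITIVE
query bee: checks bit1=0, bit2=1 (has a 0) -> no => not a false positive
query elk: checks bit0=0, bit7=0 (has a 0) -> no => not a false positive
query gnu: checks bit5=0, bit11=1 (has a 0) -> no => not a false positive
False positives (alphabetical): ape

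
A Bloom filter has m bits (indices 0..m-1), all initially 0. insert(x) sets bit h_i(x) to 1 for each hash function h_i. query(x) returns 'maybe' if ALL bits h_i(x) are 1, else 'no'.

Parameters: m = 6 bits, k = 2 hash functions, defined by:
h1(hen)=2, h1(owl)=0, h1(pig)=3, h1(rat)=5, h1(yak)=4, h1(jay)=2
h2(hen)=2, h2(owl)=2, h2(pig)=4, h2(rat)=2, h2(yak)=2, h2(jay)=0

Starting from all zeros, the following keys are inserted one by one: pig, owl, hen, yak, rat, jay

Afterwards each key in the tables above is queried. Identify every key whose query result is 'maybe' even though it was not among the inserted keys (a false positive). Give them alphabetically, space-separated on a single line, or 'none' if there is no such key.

Start: bits=000000
After insert 'pig': sets bits 3 4 -> bits=000110
After insert 'owl': sets bits 0 2 -> bits=101110
After insert 'hen': sets bits 2 -> bits=101110
After insert 'yak': sets bits 2 4 -> bits=101110
After insert 'rat': sets bits 2 5 -> bits=101111
After insert 'jay': sets bits 0 2 -> bits=101111
Not inserted: (none) — query each against bits=101111:
False positives (alphabetical): none

Answer: none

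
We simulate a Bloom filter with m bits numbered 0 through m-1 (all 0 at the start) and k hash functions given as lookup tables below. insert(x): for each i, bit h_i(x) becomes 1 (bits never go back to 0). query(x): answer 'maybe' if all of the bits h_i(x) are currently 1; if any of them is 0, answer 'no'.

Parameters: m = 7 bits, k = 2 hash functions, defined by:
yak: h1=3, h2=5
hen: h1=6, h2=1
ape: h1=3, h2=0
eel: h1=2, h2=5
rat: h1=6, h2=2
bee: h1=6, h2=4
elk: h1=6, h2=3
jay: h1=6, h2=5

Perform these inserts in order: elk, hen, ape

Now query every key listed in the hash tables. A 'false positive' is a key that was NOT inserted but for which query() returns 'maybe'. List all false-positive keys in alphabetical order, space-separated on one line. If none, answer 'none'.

Start: bits=0000000
After insert 'elk': sets bits 3 6 -> bits=0001001
After insert 'hen': sets bits 1 6 -> bits=0101001
After insert 'ape': sets bits 0 3 -> bits=1101001
Not inserted: bee eel jay rat yak — query each against bits=1101001:
query bee: checks bit4=0, bit6=1 (has a 0) -> no => not a false positive
query eel: checks bit2=0, bit5=0 (has a 0) -> no => not a false positive
query jay: checks bit5=0, bit6=1 (has a 0) -> no => not a false positive
query rat: checks bit2=0, bit6=1 (has a 0) -> no => not a false positive
query yak: checks bit3=1, bit5=0 (has a 0) -> no => not a false positive
False positives (alphabetical): none

Answer: none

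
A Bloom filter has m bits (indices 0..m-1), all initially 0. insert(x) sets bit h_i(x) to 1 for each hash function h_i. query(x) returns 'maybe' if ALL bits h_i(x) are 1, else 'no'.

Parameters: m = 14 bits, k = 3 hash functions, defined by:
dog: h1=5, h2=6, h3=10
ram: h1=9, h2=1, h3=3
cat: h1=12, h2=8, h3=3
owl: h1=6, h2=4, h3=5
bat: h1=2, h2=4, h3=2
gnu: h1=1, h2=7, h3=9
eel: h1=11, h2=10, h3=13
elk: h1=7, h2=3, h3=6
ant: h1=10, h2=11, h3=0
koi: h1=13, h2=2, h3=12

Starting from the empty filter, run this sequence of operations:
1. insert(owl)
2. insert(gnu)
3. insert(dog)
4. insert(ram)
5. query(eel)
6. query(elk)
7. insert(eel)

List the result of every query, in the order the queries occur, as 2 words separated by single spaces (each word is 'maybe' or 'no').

Answer: no maybe

Derivation:
Start: bits=00000000000000
Op 1: insert owl -> sets bits 4 5 6 -> bits=00001110000000
Op 2: insert gnu -> sets bits 1 7 9 -> bits=01001111010000
Op 3: insert dog -> sets bits 5 6 10 -> bits=01001111011000
Op 4: insert ram -> sets bits 1 3 9 -> bits=01011111011000
Op 5: query eel -> checks bit10=1, bit11=0, bit13=0 (has a 0) -> no
Op 6: query elk -> checks bit3=1, bit6=1, bit7=1 (all 1) -> maybe
Op 7: insert eel -> sets bits 10 11 13 -> bits=01011111011101
Query results in order: no maybe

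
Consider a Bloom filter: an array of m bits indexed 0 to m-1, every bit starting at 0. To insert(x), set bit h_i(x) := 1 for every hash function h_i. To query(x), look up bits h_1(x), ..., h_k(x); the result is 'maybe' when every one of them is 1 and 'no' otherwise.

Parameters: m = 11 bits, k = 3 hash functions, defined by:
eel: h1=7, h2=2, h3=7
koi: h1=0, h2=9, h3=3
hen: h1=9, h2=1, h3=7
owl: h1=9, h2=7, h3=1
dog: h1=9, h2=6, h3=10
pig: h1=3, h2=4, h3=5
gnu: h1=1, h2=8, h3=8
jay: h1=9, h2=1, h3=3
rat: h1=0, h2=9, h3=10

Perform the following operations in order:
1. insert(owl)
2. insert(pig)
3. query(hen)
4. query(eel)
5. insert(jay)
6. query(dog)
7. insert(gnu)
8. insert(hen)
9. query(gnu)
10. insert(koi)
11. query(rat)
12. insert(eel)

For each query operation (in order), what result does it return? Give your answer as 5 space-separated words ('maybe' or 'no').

Answer: maybe no no maybe no

Derivation:
Start: bits=00000000000
Op 1: insert owl -> sets bits 1 7 9 -> bits=01000001010
Op 2: insert pig -> sets bits 3 4 5 -> bits=01011101010
Op 3: query hen -> checks bit1=1, bit7=1, bit9=1 (all 1) -> maybe
Op 4: query eel -> checks bit2=0, bit7=1 (has a 0) -> no
Op 5: insert jay -> sets bits 1 3 9 -> bits=01011101010
Op 6: query dog -> checks bit6=0, bit9=1, bit10=0 (has a 0) -> no
Op 7: insert gnu -> sets bits 1 8 -> bits=01011101110
Op 8: insert hen -> sets bits 1 7 9 -> bits=01011101110
Op 9: query gnu -> checks bit1=1, bit8=1 (all 1) -> maybe
Op 10: insert koi -> sets bits 0 3 9 -> bits=11011101110
Op 11: query rat -> checks bit0=1, bit9=1, bit10=0 (has a 0) -> no
Op 12: insert eel -> sets bits 2 7 -> bits=11111101110
Query results in order: maybe no no maybe no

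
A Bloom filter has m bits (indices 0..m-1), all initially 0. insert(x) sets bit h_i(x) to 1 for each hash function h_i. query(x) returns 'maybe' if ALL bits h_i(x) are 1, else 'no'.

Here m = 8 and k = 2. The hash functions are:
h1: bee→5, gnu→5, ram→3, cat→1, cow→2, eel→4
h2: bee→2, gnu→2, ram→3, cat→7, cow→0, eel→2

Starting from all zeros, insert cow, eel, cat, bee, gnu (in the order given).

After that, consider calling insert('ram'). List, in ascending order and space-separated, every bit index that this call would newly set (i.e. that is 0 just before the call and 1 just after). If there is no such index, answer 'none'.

Answer: 3

Derivation:
Start: bits=00000000
After insert 'cow': sets bits 0 2 -> bits=10100000
After insert 'eel': sets bits 2 4 -> bits=10101000
After insert 'cat': sets bits 1 7 -> bits=11101001
After insert 'bee': sets bits 2 5 -> bits=11101101
After insert 'gnu': sets bits 2 5 -> bits=11101101
insert 'ram' would touch bits 3; currently bit3=0
Bits that are 0 among those (would change 0->1): 3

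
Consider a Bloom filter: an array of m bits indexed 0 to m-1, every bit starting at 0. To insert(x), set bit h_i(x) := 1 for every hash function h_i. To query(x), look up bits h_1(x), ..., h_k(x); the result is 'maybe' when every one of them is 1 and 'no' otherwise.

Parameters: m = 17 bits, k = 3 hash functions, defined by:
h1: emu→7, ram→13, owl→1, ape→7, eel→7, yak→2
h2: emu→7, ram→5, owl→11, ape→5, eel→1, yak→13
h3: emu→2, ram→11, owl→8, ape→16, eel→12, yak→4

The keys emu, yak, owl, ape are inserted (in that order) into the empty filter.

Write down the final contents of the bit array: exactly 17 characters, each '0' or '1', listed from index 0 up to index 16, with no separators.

Start: bits=00000000000000000
After insert 'emu': sets bits 2 7 -> bits=00100001000000000
After insert 'yak': sets bits 2 4 13 -> bits=00101001000001000
After insert 'owl': sets bits 1 8 11 -> bits=01101001100101000
After insert 'ape': sets bits 5 7 16 -> bits=01101101100101001

Answer: 01101101100101001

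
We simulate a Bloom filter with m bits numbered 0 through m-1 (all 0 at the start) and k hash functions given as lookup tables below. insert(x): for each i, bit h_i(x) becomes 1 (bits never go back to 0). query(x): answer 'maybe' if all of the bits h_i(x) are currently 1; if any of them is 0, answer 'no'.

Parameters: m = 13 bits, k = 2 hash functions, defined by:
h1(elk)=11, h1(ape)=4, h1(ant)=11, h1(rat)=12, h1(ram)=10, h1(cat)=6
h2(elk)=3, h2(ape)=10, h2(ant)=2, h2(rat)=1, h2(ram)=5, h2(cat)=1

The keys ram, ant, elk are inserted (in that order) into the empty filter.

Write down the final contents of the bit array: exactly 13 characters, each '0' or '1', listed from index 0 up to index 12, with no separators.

Answer: 0011010000110

Derivation:
Start: bits=0000000000000
After insert 'ram': sets bits 5 10 -> bits=0000010000100
After insert 'ant': sets bits 2 11 -> bits=0010010000110
After insert 'elk': sets bits 3 11 -> bits=0011010000110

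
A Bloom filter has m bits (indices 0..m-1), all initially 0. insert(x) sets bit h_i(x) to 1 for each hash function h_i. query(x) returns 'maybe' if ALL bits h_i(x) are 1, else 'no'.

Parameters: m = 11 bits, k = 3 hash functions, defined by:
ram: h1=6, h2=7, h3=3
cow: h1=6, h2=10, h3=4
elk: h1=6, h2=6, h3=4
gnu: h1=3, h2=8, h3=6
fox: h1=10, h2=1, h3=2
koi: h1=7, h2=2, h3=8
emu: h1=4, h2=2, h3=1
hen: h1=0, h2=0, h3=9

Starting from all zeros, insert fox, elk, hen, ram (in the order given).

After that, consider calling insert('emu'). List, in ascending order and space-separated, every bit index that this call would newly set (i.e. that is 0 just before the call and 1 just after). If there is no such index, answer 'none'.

Answer: none

Derivation:
Start: bits=00000000000
After insert 'fox': sets bits 1 2 10 -> bits=01100000001
After insert 'elk': sets bits 4 6 -> bits=01101010001
After insert 'hen': sets bits 0 9 -> bits=11101010011
After insert 'ram': sets bits 3 6 7 -> bits=11111011011
insert 'emu' would touch bits 1 2 4; currently bit1=1, bit2=1, bit4=1
Bits that are 0 among those (would change 0->1): none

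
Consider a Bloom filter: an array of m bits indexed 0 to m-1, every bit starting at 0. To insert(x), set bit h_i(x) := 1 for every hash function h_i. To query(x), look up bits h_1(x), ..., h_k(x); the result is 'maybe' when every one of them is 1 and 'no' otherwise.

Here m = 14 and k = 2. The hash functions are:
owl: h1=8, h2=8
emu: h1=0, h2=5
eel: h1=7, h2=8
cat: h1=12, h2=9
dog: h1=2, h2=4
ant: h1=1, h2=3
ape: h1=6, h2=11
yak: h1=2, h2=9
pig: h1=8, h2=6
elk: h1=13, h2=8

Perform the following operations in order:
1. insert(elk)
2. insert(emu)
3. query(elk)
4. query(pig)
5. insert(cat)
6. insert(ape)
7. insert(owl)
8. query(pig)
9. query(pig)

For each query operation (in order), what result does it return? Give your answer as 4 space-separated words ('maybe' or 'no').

Answer: maybe no maybe maybe

Derivation:
Start: bits=00000000000000
Op 1: insert elk -> sets bits 8 13 -> bits=00000000100001
Op 2: insert emu -> sets bits 0 5 -> bits=10000100100001
Op 3: query elk -> checks bit8=1, bit13=1 (all 1) -> maybe
Op 4: query pig -> checks bit6=0, bit8=1 (has a 0) -> no
Op 5: insert cat -> sets bits 9 12 -> bits=10000100110011
Op 6: insert ape -> sets bits 6 11 -> bits=10000110110111
Op 7: insert owl -> sets bits 8 -> bits=10000110110111
Op 8: query pig -> checks bit6=1, bit8=1 (all 1) -> maybe
Op 9: query pig -> checks bit6=1, bit8=1 (all 1) -> maybe
Query results in order: maybe no maybe maybe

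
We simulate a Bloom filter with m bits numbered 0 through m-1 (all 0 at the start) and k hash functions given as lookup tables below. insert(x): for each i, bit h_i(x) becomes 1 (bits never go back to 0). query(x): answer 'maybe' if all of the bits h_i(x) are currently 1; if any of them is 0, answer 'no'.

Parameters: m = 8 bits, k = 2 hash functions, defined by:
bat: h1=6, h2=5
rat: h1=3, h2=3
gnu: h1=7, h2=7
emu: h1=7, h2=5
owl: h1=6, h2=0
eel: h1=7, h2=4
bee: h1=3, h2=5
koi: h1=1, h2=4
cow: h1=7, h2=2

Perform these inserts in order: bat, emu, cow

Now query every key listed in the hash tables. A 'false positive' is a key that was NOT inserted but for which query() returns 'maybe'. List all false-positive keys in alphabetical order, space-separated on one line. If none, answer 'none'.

Start: bits=00000000
After insert 'bat': sets bits 5 6 -> bits=00000110
After insert 'emu': sets bits 5 7 -> bits=00000111
After insert 'cow': sets bits 2 7 -> bits=00100111
Not inserted: bee eel gnu koi owl rat — query each against bits=00100111:
query bee: checks bit3=0, bit5=1 (has a 0) -> no => not a false positive
query eel: checks bit4=0, bit7=1 (has a 0) -> no => not a false positive
query gnu: checks bit7=1 (all 1) -> maybe => FALSE POSITIVE
query koi: checks bit1=0, bit4=0 (has a 0) -> no => not a false positive
query owl: checks bit0=0, bit6=1 (has a 0) -> no => not a false positive
query rat: checks bit3=0 (has a 0) -> no => not a false positive
False positives (alphabetical): gnu

Answer: gnu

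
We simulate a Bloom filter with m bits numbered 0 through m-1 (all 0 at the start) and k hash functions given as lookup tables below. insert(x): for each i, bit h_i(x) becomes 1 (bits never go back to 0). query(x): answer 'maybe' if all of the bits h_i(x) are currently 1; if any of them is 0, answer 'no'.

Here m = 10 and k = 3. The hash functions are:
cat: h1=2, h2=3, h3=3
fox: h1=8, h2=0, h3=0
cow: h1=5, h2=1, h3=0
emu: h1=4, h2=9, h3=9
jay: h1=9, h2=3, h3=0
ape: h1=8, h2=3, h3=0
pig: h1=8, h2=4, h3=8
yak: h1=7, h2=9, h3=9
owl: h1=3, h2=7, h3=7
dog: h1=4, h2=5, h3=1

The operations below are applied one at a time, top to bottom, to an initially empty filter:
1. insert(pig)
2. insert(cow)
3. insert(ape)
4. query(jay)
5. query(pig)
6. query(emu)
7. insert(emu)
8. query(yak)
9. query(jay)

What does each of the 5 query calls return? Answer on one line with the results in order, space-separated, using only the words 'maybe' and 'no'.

Answer: no maybe no no maybe

Derivation:
Start: bits=0000000000
Op 1: insert pig -> sets bits 4 8 -> bits=0000100010
Op 2: insert cow -> sets bits 0 1 5 -> bits=1100110010
Op 3: insert ape -> sets bits 0 3 8 -> bits=1101110010
Op 4: query jay -> checks bit0=1, bit3=1, bit9=0 (has a 0) -> no
Op 5: query pig -> checks bit4=1, bit8=1 (all 1) -> maybe
Op 6: query emu -> checks bit4=1, bit9=0 (has a 0) -> no
Op 7: insert emu -> sets bits 4 9 -> bits=1101110011
Op 8: query yak -> checks bit7=0, bit9=1 (has a 0) -> no
Op 9: query jay -> checks bit0=1, bit3=1, bit9=1 (all 1) -> maybe
Query results in order: no maybe no no maybe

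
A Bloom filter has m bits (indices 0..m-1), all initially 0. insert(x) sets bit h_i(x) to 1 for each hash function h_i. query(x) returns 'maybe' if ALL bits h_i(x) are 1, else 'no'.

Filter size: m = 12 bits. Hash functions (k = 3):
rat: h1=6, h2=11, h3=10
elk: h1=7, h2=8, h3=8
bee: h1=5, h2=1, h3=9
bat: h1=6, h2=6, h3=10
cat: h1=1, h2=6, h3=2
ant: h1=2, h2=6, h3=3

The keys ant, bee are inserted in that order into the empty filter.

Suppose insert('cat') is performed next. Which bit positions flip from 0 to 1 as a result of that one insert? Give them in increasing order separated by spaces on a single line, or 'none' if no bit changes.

Answer: none

Derivation:
Start: bits=000000000000
After insert 'ant': sets bits 2 3 6 -> bits=001100100000
After insert 'bee': sets bits 1 5 9 -> bits=011101100100
insert 'cat' would touch bits 1 2 6; currently bit1=1, bit2=1, bit6=1
Bits that are 0 among those (would change 0->1): none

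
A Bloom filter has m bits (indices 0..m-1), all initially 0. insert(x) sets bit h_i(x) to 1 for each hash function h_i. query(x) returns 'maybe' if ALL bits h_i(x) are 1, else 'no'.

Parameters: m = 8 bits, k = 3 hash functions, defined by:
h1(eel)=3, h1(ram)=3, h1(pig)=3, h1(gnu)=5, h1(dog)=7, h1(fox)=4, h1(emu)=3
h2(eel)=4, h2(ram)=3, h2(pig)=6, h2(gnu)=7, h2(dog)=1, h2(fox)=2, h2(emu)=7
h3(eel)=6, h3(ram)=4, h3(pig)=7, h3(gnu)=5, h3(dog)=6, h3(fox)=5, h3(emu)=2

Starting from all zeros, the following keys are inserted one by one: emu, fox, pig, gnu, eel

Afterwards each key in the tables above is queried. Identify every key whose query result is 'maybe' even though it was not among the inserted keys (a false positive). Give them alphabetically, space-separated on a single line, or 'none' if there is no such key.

Answer: ram

Derivation:
Start: bits=00000000
After insert 'emu': sets bits 2 3 7 -> bits=00110001
After insert 'fox': sets bits 2 4 5 -> bits=00111101
After insert 'pig': sets bits 3 6 7 -> bits=00111111
After insert 'gnu': sets bits 5 7 -> bits=00111111
After insert 'eel': sets bits 3 4 6 -> bits=00111111
Not inserted: dog ram — query each against bits=00111111:
query dog: checks bit1=0, bit6=1, bit7=1 (has a 0) -> no => not a false positive
query ram: checks bit3=1, bit4=1 (all 1) -> maybe => FALSE POSITIVE
False positives (alphabetical): ram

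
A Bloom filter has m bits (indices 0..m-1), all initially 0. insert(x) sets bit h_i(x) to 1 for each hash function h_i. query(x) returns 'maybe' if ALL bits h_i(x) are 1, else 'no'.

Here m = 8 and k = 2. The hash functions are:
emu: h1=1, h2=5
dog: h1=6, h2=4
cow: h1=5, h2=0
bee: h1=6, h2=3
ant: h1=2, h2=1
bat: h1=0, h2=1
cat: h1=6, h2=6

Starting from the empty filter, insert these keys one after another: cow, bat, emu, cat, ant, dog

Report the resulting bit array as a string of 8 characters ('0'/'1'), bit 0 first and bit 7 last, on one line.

Start: bits=00000000
After insert 'cow': sets bits 0 5 -> bits=10000100
After insert 'bat': sets bits 0 1 -> bits=11000100
After insert 'emu': sets bits 1 5 -> bits=11000100
After insert 'cat': sets bits 6 -> bits=11000110
After insert 'ant': sets bits 1 2 -> bits=11100110
After insert 'dog': sets bits 4 6 -> bits=11101110

Answer: 11101110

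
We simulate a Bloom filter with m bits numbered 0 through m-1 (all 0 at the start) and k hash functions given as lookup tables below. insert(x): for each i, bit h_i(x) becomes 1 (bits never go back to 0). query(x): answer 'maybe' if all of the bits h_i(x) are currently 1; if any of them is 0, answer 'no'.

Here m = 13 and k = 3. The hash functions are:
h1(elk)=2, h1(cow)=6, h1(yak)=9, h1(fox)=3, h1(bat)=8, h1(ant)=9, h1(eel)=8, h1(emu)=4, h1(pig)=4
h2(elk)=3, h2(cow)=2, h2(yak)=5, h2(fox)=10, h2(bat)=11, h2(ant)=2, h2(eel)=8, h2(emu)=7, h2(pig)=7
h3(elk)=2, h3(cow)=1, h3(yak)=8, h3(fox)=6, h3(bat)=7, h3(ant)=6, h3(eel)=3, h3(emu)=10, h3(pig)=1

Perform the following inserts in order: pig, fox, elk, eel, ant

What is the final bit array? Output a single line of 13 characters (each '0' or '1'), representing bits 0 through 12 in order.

Answer: 0111101111100

Derivation:
Start: bits=0000000000000
After insert 'pig': sets bits 1 4 7 -> bits=0100100100000
After insert 'fox': sets bits 3 6 10 -> bits=0101101100100
After insert 'elk': sets bits 2 3 -> bits=0111101100100
After insert 'eel': sets bits 3 8 -> bits=0111101110100
After insert 'ant': sets bits 2 6 9 -> bits=0111101111100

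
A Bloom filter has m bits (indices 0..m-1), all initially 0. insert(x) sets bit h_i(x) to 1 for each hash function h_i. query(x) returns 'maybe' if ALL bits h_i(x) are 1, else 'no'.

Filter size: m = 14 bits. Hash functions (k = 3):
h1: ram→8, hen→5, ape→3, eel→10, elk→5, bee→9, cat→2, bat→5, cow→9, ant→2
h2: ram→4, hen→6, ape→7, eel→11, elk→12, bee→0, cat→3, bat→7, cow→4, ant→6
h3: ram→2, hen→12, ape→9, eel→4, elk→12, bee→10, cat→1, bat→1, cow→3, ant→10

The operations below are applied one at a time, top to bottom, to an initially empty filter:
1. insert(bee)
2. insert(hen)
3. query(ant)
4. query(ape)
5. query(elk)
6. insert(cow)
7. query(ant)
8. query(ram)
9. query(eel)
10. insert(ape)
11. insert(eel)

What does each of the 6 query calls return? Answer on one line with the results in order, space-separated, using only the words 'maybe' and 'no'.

Answer: no no maybe no no no

Derivation:
Start: bits=00000000000000
Op 1: insert bee -> sets bits 0 9 10 -> bits=10000000011000
Op 2: insert hen -> sets bits 5 6 12 -> bits=10000110011010
Op 3: query ant -> checks bit2=0, bit6=1, bit10=1 (has a 0) -> no
Op 4: query ape -> checks bit3=0, bit7=0, bit9=1 (has a 0) -> no
Op 5: query elk -> checks bit5=1, bit12=1 (all 1) -> maybe
Op 6: insert cow -> sets bits 3 4 9 -> bits=10011110011010
Op 7: query ant -> checks bit2=0, bit6=1, bit10=1 (has a 0) -> no
Op 8: query ram -> checks bit2=0, bit4=1, bit8=0 (has a 0) -> no
Op 9: query eel -> checks bit4=1, bit10=1, bit11=0 (has a 0) -> no
Op 10: insert ape -> sets bits 3 7 9 -> bits=10011111011010
Op 11: insert eel -> sets bits 4 10 11 -> bits=10011111011110
Query results in order: no no maybe no no no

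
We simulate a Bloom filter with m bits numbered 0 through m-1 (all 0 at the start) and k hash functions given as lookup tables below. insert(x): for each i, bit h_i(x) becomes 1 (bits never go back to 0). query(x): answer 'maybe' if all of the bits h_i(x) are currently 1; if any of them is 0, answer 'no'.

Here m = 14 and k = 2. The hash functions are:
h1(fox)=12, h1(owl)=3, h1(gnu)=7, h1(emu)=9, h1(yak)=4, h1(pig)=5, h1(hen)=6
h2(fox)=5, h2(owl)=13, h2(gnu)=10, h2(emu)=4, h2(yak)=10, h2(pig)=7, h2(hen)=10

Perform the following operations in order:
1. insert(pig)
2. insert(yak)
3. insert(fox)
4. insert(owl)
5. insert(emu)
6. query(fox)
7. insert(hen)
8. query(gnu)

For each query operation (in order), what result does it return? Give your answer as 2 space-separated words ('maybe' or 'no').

Start: bits=00000000000000
Op 1: insert pig -> sets bits 5 7 -> bits=00000101000000
Op 2: insert yak -> sets bits 4 10 -> bits=00001101001000
Op 3: insert fox -> sets bits 5 12 -> bits=00001101001010
Op 4: insert owl -> sets bits 3 13 -> bits=00011101001011
Op 5: insert emu -> sets bits 4 9 -> bits=00011101011011
Op 6: query fox -> checks bit5=1, bit12=1 (all 1) -> maybe
Op 7: insert hen -> sets bits 6 10 -> bits=00011111011011
Op 8: query gnu -> checks bit7=1, bit10=1 (all 1) -> maybe
Query results in order: maybe maybe

Answer: maybe maybe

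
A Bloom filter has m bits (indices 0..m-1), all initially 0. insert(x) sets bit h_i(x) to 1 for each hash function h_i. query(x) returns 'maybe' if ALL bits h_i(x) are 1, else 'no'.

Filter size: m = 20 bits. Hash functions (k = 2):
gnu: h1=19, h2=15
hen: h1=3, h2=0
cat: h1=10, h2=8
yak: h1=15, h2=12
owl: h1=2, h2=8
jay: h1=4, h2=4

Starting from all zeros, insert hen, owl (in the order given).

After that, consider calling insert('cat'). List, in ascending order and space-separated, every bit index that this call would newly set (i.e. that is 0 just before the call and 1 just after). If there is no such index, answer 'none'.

Start: bits=00000000000000000000
After insert 'hen': sets bits 0 3 -> bits=10010000000000000000
After insert 'owl': sets bits 2 8 -> bits=10110000100000000000
insert 'cat' would touch bits 8 10; currently bit8=1, bit10=0
Bits that are 0 among those (would change 0->1): 10

Answer: 10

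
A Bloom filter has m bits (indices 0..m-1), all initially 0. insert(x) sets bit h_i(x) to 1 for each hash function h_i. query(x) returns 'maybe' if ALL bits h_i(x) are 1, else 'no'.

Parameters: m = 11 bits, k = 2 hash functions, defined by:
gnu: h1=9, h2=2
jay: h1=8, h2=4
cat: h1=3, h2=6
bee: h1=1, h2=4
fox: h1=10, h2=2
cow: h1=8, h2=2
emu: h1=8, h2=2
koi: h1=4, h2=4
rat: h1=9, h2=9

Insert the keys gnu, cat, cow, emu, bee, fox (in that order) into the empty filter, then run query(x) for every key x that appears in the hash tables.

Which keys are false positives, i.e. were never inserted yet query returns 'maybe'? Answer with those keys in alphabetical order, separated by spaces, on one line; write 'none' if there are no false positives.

Answer: jay koi rat

Derivation:
Start: bits=00000000000
After insert 'gnu': sets bits 2 9 -> bits=00100000010
After insert 'cat': sets bits 3 6 -> bits=00110010010
After insert 'cow': sets bits 2 8 -> bits=00110010110
After insert 'emu': sets bits 2 8 -> bits=00110010110
After insert 'bee': sets bits 1 4 -> bits=01111010110
After insert 'fox': sets bits 2 10 -> bits=01111010111
Not inserted: jay koi rat — query each against bits=01111010111:
query jay: checks bit4=1, bit8=1 (all 1) -> maybe => FALSE POSITIVE
query koi: checks bit4=1 (all 1) -> maybe => FALSE POSITIVE
query rat: checks bit9=1 (all 1) -> maybe => FALSE POSITIVE
False positives (alphabetical): jay koi rat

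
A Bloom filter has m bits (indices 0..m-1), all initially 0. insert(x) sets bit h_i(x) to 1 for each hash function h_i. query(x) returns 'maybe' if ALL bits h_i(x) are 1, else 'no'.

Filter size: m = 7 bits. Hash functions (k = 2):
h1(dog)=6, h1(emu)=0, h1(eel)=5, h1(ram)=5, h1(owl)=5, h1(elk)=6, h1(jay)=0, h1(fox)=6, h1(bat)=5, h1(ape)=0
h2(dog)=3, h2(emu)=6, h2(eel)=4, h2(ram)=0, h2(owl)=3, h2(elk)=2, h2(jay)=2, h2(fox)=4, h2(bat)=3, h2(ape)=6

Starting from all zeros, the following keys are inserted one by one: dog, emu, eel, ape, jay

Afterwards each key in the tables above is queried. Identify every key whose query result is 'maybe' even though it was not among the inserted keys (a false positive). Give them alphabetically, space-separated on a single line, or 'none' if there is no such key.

Start: bits=0000000
After insert 'dog': sets bits 3 6 -> bits=0001001
After insert 'emu': sets bits 0 6 -> bits=1001001
After insert 'eel': sets bits 4 5 -> bits=1001111
After insert 'ape': sets bits 0 6 -> bits=1001111
After insert 'jay': sets bits 0 2 -> bits=1011111
Not inserted: bat elk fox owl ram — query each against bits=1011111:
query bat: checks bit3=1, bit5=1 (all 1) -> maybe => FALSE POSITIVE
query elk: checks bit2=1, bit6=1 (all 1) -> maybe => FALSE POSITIVE
query fox: checks bit4=1, bit6=1 (all 1) -> maybe => FALSE POSITIVE
query owl: checks bit3=1, bit5=1 (all 1) -> maybe => FALSE POSITIVE
query ram: checks bit0=1, bit5=1 (all 1) -> maybe => FALSE POSITIVE
False positives (alphabetical): bat elk fox owl ram

Answer: bat elk fox owl ram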